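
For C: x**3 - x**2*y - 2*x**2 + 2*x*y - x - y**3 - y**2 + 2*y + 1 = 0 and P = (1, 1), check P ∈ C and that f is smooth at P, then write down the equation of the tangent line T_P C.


Tangent line at P: -2*x - 2*y + 4 = 0.

Step 1: f(1, 1) = 0, so P lies on C.
Step 2: partial derivatives
  f_x(x, y) = 3*x**2 - 2*x*y - 4*x + 2*y - 1, f_y(x, y) = -x**2 + 2*x - 3*y**2 - 2*y + 2.
  f_x(P) = -2, f_y(P) = -2 (gradient nonzero, so P is smooth).
Step 3: tangent line at P: -2·(x − 1) + -2·(y − 1) = 0.
Expanding: -2*x - 2*y + 4 = 0.


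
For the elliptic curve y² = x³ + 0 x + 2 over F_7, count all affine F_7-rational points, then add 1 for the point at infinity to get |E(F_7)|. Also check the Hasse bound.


Affine points = {(0, 3), (0, 4), (3, 1), (3, 6), (5, 1), (5, 6), (6, 1), (6, 6)}; affine count = 8; |E(F_7)| = 9.

Discriminant check: Δ ∝ 4a³ + 27b² = 4·0³ + 27·2² = 4·0 + 27·4 ≡ 3 (mod 7). Nonzero ⇒ E is nonsingular.
For each x ∈ F_7, compute rhs = x³ + 0·x + 2 mod 7, then count y ∈ F_7 with y² ≡ rhs.
  x = 0: rhs = 2, matching y values: 3, 4 (2 points).
  x = 1: rhs = 3, matching y values: none (0 points).
  x = 2: rhs = 3, matching y values: none (0 points).
  x = 3: rhs = 1, matching y values: 1, 6 (2 points).
  x = 4: rhs = 3, matching y values: none (0 points).
  x = 5: rhs = 1, matching y values: 1, 6 (2 points).
  x = 6: rhs = 1, matching y values: 1, 6 (2 points).
Total affine count: 8.
Full point count |E(F_7)| = 8 + 1 = 9.
Hasse bound: |9 − (7+1)| = |1| = 1 ≤ 2√7 ≈ 5.2915 ✓.


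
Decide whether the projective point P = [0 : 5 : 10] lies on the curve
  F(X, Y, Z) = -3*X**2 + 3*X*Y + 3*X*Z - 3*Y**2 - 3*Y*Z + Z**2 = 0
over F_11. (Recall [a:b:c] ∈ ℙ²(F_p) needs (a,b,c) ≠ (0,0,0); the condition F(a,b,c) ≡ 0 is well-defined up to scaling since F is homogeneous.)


F(0,5,10) ≡ 7 (mod 11); P is NOT on the curve.

Evaluate F(0, 5, 10) term-by-term (mod 11).
  -3*X**2 ↦ -3·0·1·1 = 0
  3*X*Y ↦ 3·0·5·1 = 0
  3*X*Z ↦ 3·0·1·10 = 0
  -3*Y**2 ↦ -3·1·25·1 = -75
  -3*Y*Z ↦ -3·1·5·10 = -150
  Z**2 ↦ 1·1·1·100 = 100
Sum: F(0, 5, 10) = (0) + (0) + (0) + (-75) + (-150) + (100) = -125.
Reducing mod 11: -125 ≡ 7 (mod 11).
Since F(a, b, c) ≡ 7 ≠ 0 (mod 11), P does NOT lie on the curve.


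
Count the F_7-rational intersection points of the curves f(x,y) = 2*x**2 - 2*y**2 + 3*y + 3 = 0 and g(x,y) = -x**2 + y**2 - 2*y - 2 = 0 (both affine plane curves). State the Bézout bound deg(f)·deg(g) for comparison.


Common zeros: {(1, 6), (6, 6)}; count = 2; Bézout bound = 4.

deg(f) = 2, deg(g) = 2, so Bézout bound = 4.
Scan x ∈ F_7. For each x, list the y ∈ F_7 with f(x, y) ≡ 0 and those with g(x, y) ≡ 0 (mod 7); the common zeros in that column are the intersection.
  x = 0: f ≡ 0 at y ∈ ∅; g ≡ 0 at y ∈ ∅; common: ∅.
  x = 1: f ≡ 0 at y ∈ {6}; g ≡ 0 at y ∈ {3, 6}; common: {6}.
  x = 2: f ≡ 0 at y ∈ ∅; g ≡ 0 at y ∈ {1}; common: ∅.
  x = 3: f ≡ 0 at y ∈ {0, 5}; g ≡ 0 at y ∈ ∅; common: ∅.
  x = 4: f ≡ 0 at y ∈ {0, 5}; g ≡ 0 at y ∈ ∅; common: ∅.
  x = 5: f ≡ 0 at y ∈ ∅; g ≡ 0 at y ∈ {1}; common: ∅.
  x = 6: f ≡ 0 at y ∈ {6}; g ≡ 0 at y ∈ {3, 6}; common: {6}.
Collecting: common zeros = {(1, 6), (6, 6)}, so the count is 2.
Comparison with the Bézout bound: 2 ≤ 4 = deg(f)·deg(g), as expected for curves with no common component (the affine F_7-count falls short of the bound because intersections may lie at infinity, over extension fields, or carry multiplicity).


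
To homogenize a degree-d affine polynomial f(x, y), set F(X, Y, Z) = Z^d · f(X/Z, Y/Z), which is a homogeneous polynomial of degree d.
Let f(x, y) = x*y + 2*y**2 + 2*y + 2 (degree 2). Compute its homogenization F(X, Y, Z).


F(X, Y, Z) = X*Y + 2*Y**2 + 2*Y*Z + 2*Z**2

deg(f) = 2.
Substitute x = X/Z, y = Y/Z into f, then multiply by Z^2.
  monomial 1·x^1·y^1 ↦ 1·X^1·Y^1·Z^0.
  monomial 2·x^0·y^2 ↦ 2·X^0·Y^2·Z^0.
  monomial 2·x^0·y^1 ↦ 2·X^0·Y^1·Z^1.
  monomial 2·x^0·y^0 ↦ 2·X^0·Y^0·Z^2.
Collecting: F(X, Y, Z) = X*Y + 2*Y**2 + 2*Y*Z + 2*Z**2.


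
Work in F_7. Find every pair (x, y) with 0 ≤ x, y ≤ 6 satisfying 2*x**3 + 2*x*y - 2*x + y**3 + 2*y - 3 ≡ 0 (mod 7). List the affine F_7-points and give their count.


Affine F_7-points: {(0, 1), (1, 4), (3, 5), (5, 6)}; count = 4.

For each of the 49 pairs (x, y) ∈ F_7², evaluate f(x, y) mod 7. Record the zeros.
  x = 0: [0↦4, 1↦0, 2↦2, 3↦2, 4↦6, 5↦6, 6↦1]  zeros at y ∈ {1}
  x = 1: [0↦4, 1↦2, 2↦6, 3↦1, 4↦0, 5↦2, 6↦6]  zeros at y ∈ {4}
  x = 2: [0↦2, 1↦2, 2↦1, 3↦5, 4↦6, 5↦3, 6↦2]  zeros at y ∈ ∅
  x = 3: [0↦3, 1↦5, 2↦6, 3↦5, 4↦1, 5↦0, 6↦1]  zeros at y ∈ {5}
  x = 4: [0↦5, 1↦2, 2↦5, 3↦6, 4↦4, 5↦5, 6↦1]  zeros at y ∈ ∅
  x = 5: [0↦6, 1↦5, 2↦3, 3↦6, 4↦6, 5↦2, 6↦0]  zeros at y ∈ {6}
  x = 6: [0↦4, 1↦5, 2↦5, 3↦3, 4↦5, 5↦3, 6↦3]  zeros at y ∈ ∅
Collecting zeros: affine points = {(0, 1), (1, 4), (3, 5), (5, 6)}.
Total count |C(F_7)_aff| = 4.


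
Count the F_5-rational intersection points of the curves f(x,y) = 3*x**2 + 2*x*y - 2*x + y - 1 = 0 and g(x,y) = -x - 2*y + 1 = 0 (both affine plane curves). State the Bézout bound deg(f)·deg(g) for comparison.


Common zeros: {(1, 0)}; count = 1; Bézout bound = 2.

deg(f) = 2, deg(g) = 1, so Bézout bound = 2.
Scan x ∈ F_5. For each x, list the y ∈ F_5 with f(x, y) ≡ 0 and those with g(x, y) ≡ 0 (mod 5); the common zeros in that column are the intersection.
  x = 0: f ≡ 0 at y ∈ {1}; g ≡ 0 at y ∈ {3}; common: ∅.
  x = 1: f ≡ 0 at y ∈ {0}; g ≡ 0 at y ∈ {0}; common: {0}.
  x = 2: f ≡ 0 at y ∈ ∅; g ≡ 0 at y ∈ {2}; common: ∅.
  x = 3: f ≡ 0 at y ∈ {0}; g ≡ 0 at y ∈ {4}; common: ∅.
  x = 4: f ≡ 0 at y ∈ {4}; g ≡ 0 at y ∈ {1}; common: ∅.
Collecting: common zeros = {(1, 0)}, so the count is 1.
Comparison with the Bézout bound: 1 ≤ 2 = deg(f)·deg(g), as expected for curves with no common component (the affine F_5-count falls short of the bound because intersections may lie at infinity, over extension fields, or carry multiplicity).


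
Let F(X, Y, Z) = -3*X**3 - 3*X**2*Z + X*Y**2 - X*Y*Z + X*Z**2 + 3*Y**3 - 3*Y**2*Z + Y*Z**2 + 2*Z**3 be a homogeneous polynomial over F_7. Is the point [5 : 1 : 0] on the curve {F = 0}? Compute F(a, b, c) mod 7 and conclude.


F(5,1,0) ≡ 4 (mod 7); P is NOT on the curve.

Evaluate F(5, 1, 0) term-by-term (mod 7).
  -3*X**3 ↦ -3·125·1·1 = -375
  -3*X**2*Z ↦ -3·25·1·0 = 0
  X*Y**2 ↦ 1·5·1·1 = 5
  -X*Y*Z ↦ -1·5·1·0 = 0
  X*Z**2 ↦ 1·5·1·0 = 0
  3*Y**3 ↦ 3·1·1·1 = 3
  -3*Y**2*Z ↦ -3·1·1·0 = 0
  Y*Z**2 ↦ 1·1·1·0 = 0
  2*Z**3 ↦ 2·1·1·0 = 0
Sum: F(5, 1, 0) = (-375) + (0) + (5) + (0) + (0) + (3) + (0) + (0) + (0) = -367.
Reducing mod 7: -367 ≡ 4 (mod 7).
Since F(a, b, c) ≡ 4 ≠ 0 (mod 7), P does NOT lie on the curve.


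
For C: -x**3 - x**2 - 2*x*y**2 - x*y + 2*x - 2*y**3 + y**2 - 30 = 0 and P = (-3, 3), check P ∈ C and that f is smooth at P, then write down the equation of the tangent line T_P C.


Tangent line at P: -40*x - 9*y - 93 = 0.

Step 1: f(-3, 3) = 0, so P lies on C.
Step 2: partial derivatives
  f_x(x, y) = -3*x**2 - 2*x - 2*y**2 - y + 2, f_y(x, y) = -4*x*y - x - 6*y**2 + 2*y.
  f_x(P) = -40, f_y(P) = -9 (gradient nonzero, so P is smooth).
Step 3: tangent line at P: -40·(x − -3) + -9·(y − 3) = 0.
Expanding: -40*x - 9*y - 93 = 0.


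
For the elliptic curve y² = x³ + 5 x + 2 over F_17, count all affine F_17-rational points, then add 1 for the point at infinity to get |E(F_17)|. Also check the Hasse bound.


Affine points = {(0, 6), (0, 11), (1, 5), (1, 12), (4, 1), (4, 16), (5, 4), (5, 13), (10, 7), (10, 10), (15, 1), (15, 16), (16, 8), (16, 9)}; affine count = 14; |E(F_17)| = 15.

Discriminant check: Δ ∝ 4a³ + 27b² = 4·5³ + 27·2² = 4·125 + 27·4 ≡ 13 (mod 17). Nonzero ⇒ E is nonsingular.
For each x ∈ F_17, compute rhs = x³ + 5·x + 2 mod 17, then count y ∈ F_17 with y² ≡ rhs.
  x = 0: rhs = 2, matching y values: 6, 11 (2 points).
  x = 1: rhs = 8, matching y values: 5, 12 (2 points).
  x = 2: rhs = 3, matching y values: none (0 points).
  x = 3: rhs = 10, matching y values: none (0 points).
  x = 4: rhs = 1, matching y values: 1, 16 (2 points).
  x = 5: rhs = 16, matching y values: 4, 13 (2 points).
  x = 6: rhs = 10, matching y values: none (0 points).
  x = 7: rhs = 6, matching y values: none (0 points).
  x = 8: rhs = 10, matching y values: none (0 points).
  x = 9: rhs = 11, matching y values: none (0 points).
  x = 10: rhs = 15, matching y values: 7, 10 (2 points).
  x = 11: rhs = 11, matching y values: none (0 points).
  x = 12: rhs = 5, matching y values: none (0 points).
  x = 13: rhs = 3, matching y values: none (0 points).
  x = 14: rhs = 11, matching y values: none (0 points).
  x = 15: rhs = 1, matching y values: 1, 16 (2 points).
  x = 16: rhs = 13, matching y values: 8, 9 (2 points).
Total affine count: 14.
Full point count |E(F_17)| = 14 + 1 = 15.
Hasse bound: |15 − (17+1)| = |-3| = 3 ≤ 2√17 ≈ 8.2462 ✓.


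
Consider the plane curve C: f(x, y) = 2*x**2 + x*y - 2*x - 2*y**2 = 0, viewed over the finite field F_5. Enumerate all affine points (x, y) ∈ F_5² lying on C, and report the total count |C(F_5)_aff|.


Affine F_5-points: {(0, 0), (1, 0), (1, 3), (2, 2), (2, 4), (3, 2)}; count = 6.

For each of the 25 pairs (x, y) ∈ F_5², evaluate f(x, y) mod 5. Record the zeros.
  x = 0: [0↦0, 1↦3, 2↦2, 3↦2, 4↦3]  zeros at y ∈ {0}
  x = 1: [0↦0, 1↦4, 2↦4, 3↦0, 4↦2]  zeros at y ∈ {0, 3}
  x = 2: [0↦4, 1↦4, 2↦0, 3↦2, 4↦0]  zeros at y ∈ {2, 4}
  x = 3: [0↦2, 1↦3, 2↦0, 3↦3, 4↦2]  zeros at y ∈ {2}
  x = 4: [0↦4, 1↦1, 2↦4, 3↦3, 4↦3]  zeros at y ∈ ∅
Collecting zeros: affine points = {(0, 0), (1, 0), (1, 3), (2, 2), (2, 4), (3, 2)}.
Total count |C(F_5)_aff| = 6.


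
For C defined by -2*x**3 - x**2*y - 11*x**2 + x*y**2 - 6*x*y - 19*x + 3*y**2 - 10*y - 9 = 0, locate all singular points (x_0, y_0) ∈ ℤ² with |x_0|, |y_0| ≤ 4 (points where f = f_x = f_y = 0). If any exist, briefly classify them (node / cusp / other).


Singular points: {(-2, 1)}; classification: cusp.

Compute partial derivatives:
  f_x = -6*x**2 - 2*x*y - 22*x + y**2 - 6*y - 19.
  f_y = -x**2 + 2*x*y - 6*x + 6*y - 10.
Scan x_0 ∈ {−4, ..., 4}. For each x_0, f_y(x_0, y) is a polynomial in y; find its integer roots y ∈ {−4, ..., 4}, then test f_x and f at those candidates.
  x = -4: f_y(-4, y) = -2*y - 2; vanishes at y ∈ {-1}. (-4, -1): f_x = -28 ≠ 0.
  x = -3: f_y(-3, y) = -1; no integer root y with |y| ≤ 4.
  x = -2: f_y(-2, y) = 2*y - 2; vanishes at y ∈ {1}. (-2, 1): f_x = 0, f = 0 — SINGULAR.
  x = -1: f_y(-1, y) = 4*y - 5; no integer root y with |y| ≤ 4.
  x = 0: f_y(0, y) = 6*y - 10; no integer root y with |y| ≤ 4.
  x = 1: f_y(1, y) = 8*y - 17; no integer root y with |y| ≤ 4.
  x = 2: f_y(2, y) = 10*y - 26; no integer root y with |y| ≤ 4.
  x = 3: f_y(3, y) = 12*y - 37; no integer root y with |y| ≤ 4.
  x = 4: f_y(4, y) = 14*y - 50; no integer root y with |y| ≤ 4.
Only singular point on the grid: (-2, 1).
Classify: substitute x = -2 + u, y = 1 + v and expand: f = -2*u**3 - u**2*v + u*v**2 + v**2.
No constant or linear terms (consistent with a singular point). Quadratic part: v**2. Cubic part: -2*u**3 - u**2*v + u*v**2.
The quadratic part v**2 is a perfect square, so there is a single (double) tangent line v = 0, i.e. y = 1. Restricting the cubic part to that line (v = 0) leaves -2*u**3 ≠ 0, so f is not divisible by v and the branch is v² ≈ 2*u**3 to lowest order — this is a cusp.
Classification: cusp.


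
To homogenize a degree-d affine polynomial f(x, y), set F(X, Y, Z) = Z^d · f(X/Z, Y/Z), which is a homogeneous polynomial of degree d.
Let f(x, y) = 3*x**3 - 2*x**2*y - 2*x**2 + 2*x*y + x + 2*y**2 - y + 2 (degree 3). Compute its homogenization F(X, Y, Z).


F(X, Y, Z) = 3*X**3 - 2*X**2*Y - 2*X**2*Z + 2*X*Y*Z + X*Z**2 + 2*Y**2*Z - Y*Z**2 + 2*Z**3

deg(f) = 3.
Substitute x = X/Z, y = Y/Z into f, then multiply by Z^3.
  monomial 3·x^3·y^0 ↦ 3·X^3·Y^0·Z^0.
  monomial -2·x^2·y^1 ↦ -2·X^2·Y^1·Z^0.
  monomial -2·x^2·y^0 ↦ -2·X^2·Y^0·Z^1.
  monomial 2·x^1·y^1 ↦ 2·X^1·Y^1·Z^1.
  monomial 1·x^1·y^0 ↦ 1·X^1·Y^0·Z^2.
  monomial 2·x^0·y^2 ↦ 2·X^0·Y^2·Z^1.
  monomial -1·x^0·y^1 ↦ -1·X^0·Y^1·Z^2.
  monomial 2·x^0·y^0 ↦ 2·X^0·Y^0·Z^3.
Collecting: F(X, Y, Z) = 3*X**3 - 2*X**2*Y - 2*X**2*Z + 2*X*Y*Z + X*Z**2 + 2*Y**2*Z - Y*Z**2 + 2*Z**3.


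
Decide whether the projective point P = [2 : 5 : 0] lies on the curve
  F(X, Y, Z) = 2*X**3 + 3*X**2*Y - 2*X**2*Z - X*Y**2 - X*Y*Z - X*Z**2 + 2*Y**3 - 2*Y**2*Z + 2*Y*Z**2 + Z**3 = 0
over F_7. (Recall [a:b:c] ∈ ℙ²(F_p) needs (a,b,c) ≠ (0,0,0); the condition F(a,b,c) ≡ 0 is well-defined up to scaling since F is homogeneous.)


F(2,5,0) ≡ 3 (mod 7); P is NOT on the curve.

Evaluate F(2, 5, 0) term-by-term (mod 7).
  2*X**3 ↦ 2·8·1·1 = 16
  3*X**2*Y ↦ 3·4·5·1 = 60
  -2*X**2*Z ↦ -2·4·1·0 = 0
  -X*Y**2 ↦ -1·2·25·1 = -50
  -X*Y*Z ↦ -1·2·5·0 = 0
  -X*Z**2 ↦ -1·2·1·0 = 0
  2*Y**3 ↦ 2·1·125·1 = 250
  -2*Y**2*Z ↦ -2·1·25·0 = 0
  2*Y*Z**2 ↦ 2·1·5·0 = 0
  Z**3 ↦ 1·1·1·0 = 0
Sum: F(2, 5, 0) = (16) + (60) + (0) + (-50) + (0) + (0) + (250) + (0) + (0) + (0) = 276.
Reducing mod 7: 276 ≡ 3 (mod 7).
Since F(a, b, c) ≡ 3 ≠ 0 (mod 7), P does NOT lie on the curve.


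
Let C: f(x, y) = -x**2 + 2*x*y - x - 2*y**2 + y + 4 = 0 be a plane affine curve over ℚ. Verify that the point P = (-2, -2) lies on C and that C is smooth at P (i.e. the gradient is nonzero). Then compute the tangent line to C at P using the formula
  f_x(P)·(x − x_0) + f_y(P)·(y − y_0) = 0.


Tangent line at P: -x + 5*y + 8 = 0.

Step 1: f(-2, -2) = 0, so P lies on C.
Step 2: partial derivatives
  f_x(x, y) = -2*x + 2*y - 1, f_y(x, y) = 2*x - 4*y + 1.
  f_x(P) = -1, f_y(P) = 5 (gradient nonzero, so P is smooth).
Step 3: tangent line at P: -1·(x − -2) + 5·(y − -2) = 0.
Expanding: -x + 5*y + 8 = 0.


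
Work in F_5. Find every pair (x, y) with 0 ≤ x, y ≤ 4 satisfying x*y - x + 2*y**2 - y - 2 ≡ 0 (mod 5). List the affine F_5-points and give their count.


Affine F_5-points: {(1, 2), (1, 3), (3, 0), (3, 4)}; count = 4.

For each of the 25 pairs (x, y) ∈ F_5², evaluate f(x, y) mod 5. Record the zeros.
  x = 0: [0↦3, 1↦4, 2↦4, 3↦3, 4↦1]  zeros at y ∈ ∅
  x = 1: [0↦2, 1↦4, 2↦0, 3↦0, 4↦4]  zeros at y ∈ {2, 3}
  x = 2: [0↦1, 1↦4, 2↦1, 3↦2, 4↦2]  zeros at y ∈ ∅
  x = 3: [0↦0, 1↦4, 2↦2, 3↦4, 4↦0]  zeros at y ∈ {0, 4}
  x = 4: [0↦4, 1↦4, 2↦3, 3↦1, 4↦3]  zeros at y ∈ ∅
Collecting zeros: affine points = {(1, 2), (1, 3), (3, 0), (3, 4)}.
Total count |C(F_5)_aff| = 4.


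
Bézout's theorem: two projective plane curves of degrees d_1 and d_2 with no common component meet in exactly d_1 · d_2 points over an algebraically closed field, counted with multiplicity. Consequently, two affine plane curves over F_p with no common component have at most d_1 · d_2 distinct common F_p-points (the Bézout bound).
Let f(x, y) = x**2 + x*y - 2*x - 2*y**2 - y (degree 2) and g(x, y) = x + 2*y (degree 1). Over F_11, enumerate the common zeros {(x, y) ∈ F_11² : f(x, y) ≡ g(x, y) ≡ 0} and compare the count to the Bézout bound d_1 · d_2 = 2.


Common zeros: {(0, 0)}; count = 1; Bézout bound = 2.

deg(f) = 2, deg(g) = 1, so Bézout bound = 2.
Scan x ∈ F_11. For each x, list the y ∈ F_11 with f(x, y) ≡ 0 and those with g(x, y) ≡ 0 (mod 11); the common zeros in that column are the intersection.
  x = 0: f ≡ 0 at y ∈ {0, 5}; g ≡ 0 at y ∈ {0}; common: {0}.
  x = 1: f ≡ 0 at y ∈ {4, 7}; g ≡ 0 at y ∈ {5}; common: ∅.
  x = 2: f ≡ 0 at y ∈ {0, 6}; g ≡ 0 at y ∈ {10}; common: ∅.
  x = 3: f ≡ 0 at y ∈ ∅; g ≡ 0 at y ∈ {4}; common: ∅.
  x = 4: f ≡ 0 at y ∈ ∅; g ≡ 0 at y ∈ {9}; common: ∅.
  x = 5: f ≡ 0 at y ∈ {6, 7}; g ≡ 0 at y ∈ {3}; common: ∅.
  x = 6: f ≡ 0 at y ∈ ∅; g ≡ 0 at y ∈ {8}; common: ∅.
  x = 7: f ≡ 0 at y ∈ ∅; g ≡ 0 at y ∈ {2}; common: ∅.
  x = 8: f ≡ 0 at y ∈ {4, 5}; g ≡ 0 at y ∈ {7}; common: ∅.
  x = 9: f ≡ 0 at y ∈ ∅; g ≡ 0 at y ∈ {1}; common: ∅.
  x = 10: f ≡ 0 at y ∈ ∅; g ≡ 0 at y ∈ {6}; common: ∅.
Collecting: common zeros = {(0, 0)}, so the count is 1.
Comparison with the Bézout bound: 1 ≤ 2 = deg(f)·deg(g), as expected for curves with no common component (the affine F_11-count falls short of the bound because intersections may lie at infinity, over extension fields, or carry multiplicity).


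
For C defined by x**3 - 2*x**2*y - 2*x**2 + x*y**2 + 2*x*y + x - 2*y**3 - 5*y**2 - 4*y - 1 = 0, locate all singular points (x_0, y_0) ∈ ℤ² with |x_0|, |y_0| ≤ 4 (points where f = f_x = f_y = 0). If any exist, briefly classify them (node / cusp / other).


Singular points: {(0, -1)}; classification: cusp.

Compute partial derivatives:
  f_x = 3*x**2 - 4*x*y - 4*x + y**2 + 2*y + 1.
  f_y = -2*x**2 + 2*x*y + 2*x - 6*y**2 - 10*y - 4.
Scan x_0 ∈ {−4, ..., 4}. For each x_0, f_y(x_0, y) is a polynomial in y; find its integer roots y ∈ {−4, ..., 4}, then test f_x and f at those candidates.
  x = -4: f_y(-4, y) = -6*y**2 - 18*y - 44; no integer root y with |y| ≤ 4.
  x = -3: f_y(-3, y) = -6*y**2 - 16*y - 28; no integer root y with |y| ≤ 4.
  x = -2: f_y(-2, y) = -6*y**2 - 14*y - 16; no integer root y with |y| ≤ 4.
  x = -1: f_y(-1, y) = -6*y**2 - 12*y - 8; no integer root y with |y| ≤ 4.
  x = 0: f_y(0, y) = -6*y**2 - 10*y - 4; vanishes at y ∈ {-1}. (0, -1): f_x = 0, f = 0 — SINGULAR.
  x = 1: f_y(1, y) = -6*y**2 - 8*y - 4; no integer root y with |y| ≤ 4.
  x = 2: f_y(2, y) = -6*y**2 - 6*y - 8; no integer root y with |y| ≤ 4.
  x = 3: f_y(3, y) = -6*y**2 - 4*y - 16; no integer root y with |y| ≤ 4.
  x = 4: f_y(4, y) = -6*y**2 - 2*y - 28; no integer root y with |y| ≤ 4.
Only singular point on the grid: (0, -1).
Classify: substitute x = 0 + u, y = -1 + v and expand: f = u**3 - 2*u**2*v + u*v**2 - 2*v**3 + v**2.
No constant or linear terms (consistent with a singular point). Quadratic part: v**2. Cubic part: u**3 - 2*u**2*v + u*v**2 - 2*v**3.
The quadratic part v**2 is a perfect square, so there is a single (double) tangent line v = 0, i.e. y = -1. Restricting the cubic part to that line (v = 0) leaves u**3 ≠ 0, so f is not divisible by v and the branch is v² ≈ -u**3 to lowest order — this is a cusp.
Classification: cusp.


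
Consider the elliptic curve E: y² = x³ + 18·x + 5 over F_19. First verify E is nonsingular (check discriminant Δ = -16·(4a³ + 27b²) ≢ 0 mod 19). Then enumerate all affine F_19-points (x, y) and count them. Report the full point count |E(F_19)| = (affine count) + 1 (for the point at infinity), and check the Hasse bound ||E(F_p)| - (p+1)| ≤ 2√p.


Affine points = {(0, 9), (0, 10), (1, 9), (1, 10), (2, 7), (2, 12), (5, 7), (5, 12), (6, 5), (6, 14), (10, 8), (10, 11), (12, 7), (12, 12), (13, 2), (13, 17), (16, 0), (18, 9), (18, 10)}; affine count = 19; |E(F_19)| = 20.

Discriminant check: Δ ∝ 4a³ + 27b² = 4·18³ + 27·5² = 4·5832 + 27·25 ≡ 6 (mod 19). Nonzero ⇒ E is nonsingular.
For each x ∈ F_19, compute rhs = x³ + 18·x + 5 mod 19, then count y ∈ F_19 with y² ≡ rhs.
  x = 0: rhs = 5, matching y values: 9, 10 (2 points).
  x = 1: rhs = 5, matching y values: 9, 10 (2 points).
  x = 2: rhs = 11, matching y values: 7, 12 (2 points).
  x = 3: rhs = 10, matching y values: none (0 points).
  x = 4: rhs = 8, matching y values: none (0 points).
  x = 5: rhs = 11, matching y values: 7, 12 (2 points).
  x = 6: rhs = 6, matching y values: 5, 14 (2 points).
  x = 7: rhs = 18, matching y values: none (0 points).
  x = 8: rhs = 15, matching y values: none (0 points).
  x = 9: rhs = 3, matching y values: none (0 points).
  x = 10: rhs = 7, matching y values: 8, 11 (2 points).
  x = 11: rhs = 14, matching y values: none (0 points).
  x = 12: rhs = 11, matching y values: 7, 12 (2 points).
  x = 13: rhs = 4, matching y values: 2, 17 (2 points).
  x = 14: rhs = 18, matching y values: none (0 points).
  x = 15: rhs = 2, matching y values: none (0 points).
  x = 16: rhs = 0, matching y values: 0 (1 points).
  x = 17: rhs = 18, matching y values: none (0 points).
  x = 18: rhs = 5, matching y values: 9, 10 (2 points).
Total affine count: 19.
Full point count |E(F_19)| = 19 + 1 = 20.
Hasse bound: |20 − (19+1)| = |0| = 0 ≤ 2√19 ≈ 8.7178 ✓.


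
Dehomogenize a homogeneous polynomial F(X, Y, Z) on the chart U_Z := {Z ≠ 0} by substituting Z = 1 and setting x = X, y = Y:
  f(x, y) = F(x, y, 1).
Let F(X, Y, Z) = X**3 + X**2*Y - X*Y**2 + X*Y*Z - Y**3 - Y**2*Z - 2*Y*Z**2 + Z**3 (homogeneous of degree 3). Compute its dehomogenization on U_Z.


f(x, y) = x**3 + x**2*y - x*y**2 + x*y - y**3 - y**2 - 2*y + 1

On U_Z we set Z = 1. Each monomial c·X^i·Y^j·Z^k in F becomes c·x^i·y^j·1^k = c·x^i·y^j.
Substituting Z = 1: F(X, Y, 1) = x**3 + x**2*y - x*y**2 + x*y - y**3 - y**2 - 2*y + 1.
Note: deg(f) ≤ deg(F) = 3; strict inequality happens when F is divisible by Z (lost terms).


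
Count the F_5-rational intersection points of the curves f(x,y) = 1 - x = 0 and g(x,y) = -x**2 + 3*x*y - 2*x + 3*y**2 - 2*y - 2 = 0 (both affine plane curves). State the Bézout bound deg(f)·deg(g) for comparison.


Common zeros: {(1, 0), (1, 3)}; count = 2; Bézout bound = 2.

deg(f) = 1, deg(g) = 2, so Bézout bound = 2.
Scan x ∈ F_5. For each x, list the y ∈ F_5 with f(x, y) ≡ 0 and those with g(x, y) ≡ 0 (mod 5); the common zeros in that column are the intersection.
  x = 0: f ≡ 0 at y ∈ ∅; g ≡ 0 at y ∈ ∅; common: ∅.
  x = 1: f ≡ 0 at y ∈ {0, 1, 2, 3, 4}; g ≡ 0 at y ∈ {0, 3}; common: {0, 3}.
  x = 2: f ≡ 0 at y ∈ ∅; g ≡ 0 at y ∈ {0, 2}; common: ∅.
  x = 3: f ≡ 0 at y ∈ ∅; g ≡ 0 at y ∈ ∅; common: ∅.
  x = 4: f ≡ 0 at y ∈ ∅; g ≡ 0 at y ∈ ∅; common: ∅.
Collecting: common zeros = {(1, 0), (1, 3)}, so the count is 2.
Comparison with the Bézout bound: 2 ≤ 2 = deg(f)·deg(g), as expected for curves with no common component (the bound is attained).


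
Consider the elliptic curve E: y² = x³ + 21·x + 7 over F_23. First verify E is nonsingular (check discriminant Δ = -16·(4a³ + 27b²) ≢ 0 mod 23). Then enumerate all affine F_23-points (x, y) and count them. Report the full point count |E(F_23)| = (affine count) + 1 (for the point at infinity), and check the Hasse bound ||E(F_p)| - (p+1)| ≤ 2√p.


Affine points = {(1, 11), (1, 12), (6, 2), (6, 21), (12, 3), (12, 20), (13, 4), (13, 19), (14, 3), (14, 20), (16, 0), (20, 3), (20, 20), (21, 7), (21, 16), (22, 10), (22, 13)}; affine count = 17; |E(F_23)| = 18.

Discriminant check: Δ ∝ 4a³ + 27b² = 4·21³ + 27·7² = 4·9261 + 27·49 ≡ 3 (mod 23). Nonzero ⇒ E is nonsingular.
For each x ∈ F_23, compute rhs = x³ + 21·x + 7 mod 23, then count y ∈ F_23 with y² ≡ rhs.
  x = 0: rhs = 7, matching y values: none (0 points).
  x = 1: rhs = 6, matching y values: 11, 12 (2 points).
  x = 2: rhs = 11, matching y values: none (0 points).
  x = 3: rhs = 5, matching y values: none (0 points).
  x = 4: rhs = 17, matching y values: none (0 points).
  x = 5: rhs = 7, matching y values: none (0 points).
  x = 6: rhs = 4, matching y values: 2, 21 (2 points).
  x = 7: rhs = 14, matching y values: none (0 points).
  x = 8: rhs = 20, matching y values: none (0 points).
  x = 9: rhs = 5, matching y values: none (0 points).
  x = 10: rhs = 21, matching y values: none (0 points).
  x = 11: rhs = 5, matching y values: none (0 points).
  x = 12: rhs = 9, matching y values: 3, 20 (2 points).
  x = 13: rhs = 16, matching y values: 4, 19 (2 points).
  x = 14: rhs = 9, matching y values: 3, 20 (2 points).
  x = 15: rhs = 17, matching y values: none (0 points).
  x = 16: rhs = 0, matching y values: 0 (1 points).
  x = 17: rhs = 10, matching y values: none (0 points).
  x = 18: rhs = 7, matching y values: none (0 points).
  x = 19: rhs = 20, matching y values: none (0 points).
  x = 20: rhs = 9, matching y values: 3, 20 (2 points).
  x = 21: rhs = 3, matching y values: 7, 16 (2 points).
  x = 22: rhs = 8, matching y values: 10, 13 (2 points).
Total affine count: 17.
Full point count |E(F_23)| = 17 + 1 = 18.
Hasse bound: |18 − (23+1)| = |-6| = 6 ≤ 2√23 ≈ 9.5917 ✓.


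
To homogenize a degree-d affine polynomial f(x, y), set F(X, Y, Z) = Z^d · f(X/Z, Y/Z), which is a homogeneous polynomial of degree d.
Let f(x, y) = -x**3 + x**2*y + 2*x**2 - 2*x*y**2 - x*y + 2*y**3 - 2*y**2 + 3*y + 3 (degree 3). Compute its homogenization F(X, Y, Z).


F(X, Y, Z) = -X**3 + X**2*Y + 2*X**2*Z - 2*X*Y**2 - X*Y*Z + 2*Y**3 - 2*Y**2*Z + 3*Y*Z**2 + 3*Z**3

deg(f) = 3.
Substitute x = X/Z, y = Y/Z into f, then multiply by Z^3.
  monomial -1·x^3·y^0 ↦ -1·X^3·Y^0·Z^0.
  monomial 1·x^2·y^1 ↦ 1·X^2·Y^1·Z^0.
  monomial 2·x^2·y^0 ↦ 2·X^2·Y^0·Z^1.
  monomial -2·x^1·y^2 ↦ -2·X^1·Y^2·Z^0.
  monomial -1·x^1·y^1 ↦ -1·X^1·Y^1·Z^1.
  monomial 2·x^0·y^3 ↦ 2·X^0·Y^3·Z^0.
  monomial -2·x^0·y^2 ↦ -2·X^0·Y^2·Z^1.
  monomial 3·x^0·y^1 ↦ 3·X^0·Y^1·Z^2.
  monomial 3·x^0·y^0 ↦ 3·X^0·Y^0·Z^3.
Collecting: F(X, Y, Z) = -X**3 + X**2*Y + 2*X**2*Z - 2*X*Y**2 - X*Y*Z + 2*Y**3 - 2*Y**2*Z + 3*Y*Z**2 + 3*Z**3.


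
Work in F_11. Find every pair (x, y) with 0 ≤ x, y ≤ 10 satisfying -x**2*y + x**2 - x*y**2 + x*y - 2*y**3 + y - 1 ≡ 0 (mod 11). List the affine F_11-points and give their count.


Affine F_11-points: {(0, 10), (1, 0), (1, 6), (1, 10), (3, 3), (3, 9), (4, 6), (4, 8), (5, 3), (10, 0), (10, 8), (10, 9)}; count = 12.

For each of the 121 pairs (x, y) ∈ F_11², evaluate f(x, y) mod 11. Record the zeros.
  x = 0: [0↦10, 1↦9, 2↦7, 3↦3, 4↦7, 5↦7, 6↦2, 7↦2, 8↦6, 9↦2, 10↦0]  zeros at y ∈ {10}
  x = 1: [0↦0, 1↦9, 2↦4, 3↦6, 4↦3, 5↦5, 6↦0, 7↦9, 8↦9, 9↦10, 10↦0]  zeros at y ∈ {0, 6, 10}
  x = 2: [0↦3, 1↦9, 2↦10, 3↦5, 4↦4, 5↦6, 6↦10, 7↦4, 8↦9, 9↦2, 10↦4]  zeros at y ∈ ∅
  x = 3: [0↦8, 1↦9, 2↦3, 3↦0, 4↦10, 5↦10, 6↦10, 7↦9, 8↦6, 9↦0, 10↦1]  zeros at y ∈ {3, 9}
  x = 4: [0↦4, 1↦9, 2↦5, 3↦2, 4↦10, 5↦6, 6↦0, 7↦2, 8↦0, 9↦4, 10↦2]  zeros at y ∈ {6, 8}
  x = 5: [0↦2, 1↦9, 2↦5, 3↦0, 4↦4, 5↦5, 6↦2, 7↦5, 8↦2, 9↦3, 10↦7]  zeros at y ∈ {3}
  x = 6: [0↦2, 1↦9, 2↦3, 3↦5, 4↦3, 5↦7, 6↦5, 7↦7, 8↦1, 9↦8, 10↦5]  zeros at y ∈ ∅
  x = 7: [0↦4, 1↦9, 2↦10, 3↦6, 4↦7, 5↦1, 6↦9, 7↦8, 8↦8, 9↦8, 10↦7]  zeros at y ∈ ∅
  x = 8: [0↦8, 1↦9, 2↦4, 3↦3, 4↦5, 5↦9, 6↦3, 7↦8, 8↦1, 9↦3, 10↦2]  zeros at y ∈ ∅
  x = 9: [0↦3, 1↦9, 2↦7, 3↦7, 4↦8, 5↦9, 6↦9, 7↦7, 8↦2, 9↦4, 10↦1]  zeros at y ∈ ∅
  x = 10: [0↦0, 1↦9, 2↦8, 3↦7, 4↦5, 5↦1, 6↦5, 7↦5, 8↦0, 9↦0, 10↦4]  zeros at y ∈ {0, 8, 9}
Collecting zeros: affine points = {(0, 10), (1, 0), (1, 6), (1, 10), (3, 3), (3, 9), (4, 6), (4, 8), (5, 3), (10, 0), (10, 8), (10, 9)}.
Total count |C(F_11)_aff| = 12.


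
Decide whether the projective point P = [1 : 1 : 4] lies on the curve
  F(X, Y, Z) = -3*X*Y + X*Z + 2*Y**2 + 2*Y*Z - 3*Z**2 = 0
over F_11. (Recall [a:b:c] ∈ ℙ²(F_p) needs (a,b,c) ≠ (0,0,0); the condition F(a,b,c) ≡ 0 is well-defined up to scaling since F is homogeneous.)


F(1,1,4) ≡ 7 (mod 11); P is NOT on the curve.

Evaluate F(1, 1, 4) term-by-term (mod 11).
  -3*X*Y ↦ -3·1·1·1 = -3
  X*Z ↦ 1·1·1·4 = 4
  2*Y**2 ↦ 2·1·1·1 = 2
  2*Y*Z ↦ 2·1·1·4 = 8
  -3*Z**2 ↦ -3·1·1·16 = -48
Sum: F(1, 1, 4) = (-3) + (4) + (2) + (8) + (-48) = -37.
Reducing mod 11: -37 ≡ 7 (mod 11).
Since F(a, b, c) ≡ 7 ≠ 0 (mod 11), P does NOT lie on the curve.


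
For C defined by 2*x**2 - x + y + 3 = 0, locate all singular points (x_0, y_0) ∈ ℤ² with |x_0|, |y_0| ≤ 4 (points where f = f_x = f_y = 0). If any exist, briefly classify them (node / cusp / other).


No singular points in the scanned grid; C is smooth there.

Compute partial derivatives:
  f_x = 4*x - 1.
  f_y = 1.
f_y = 1 is a nonzero constant, so f_y never vanishes: no point (x, y) can satisfy f = f_x = f_y = 0. In particular no (x, y) ∈ {−4, ..., 4}² is singular; the curve is smooth.


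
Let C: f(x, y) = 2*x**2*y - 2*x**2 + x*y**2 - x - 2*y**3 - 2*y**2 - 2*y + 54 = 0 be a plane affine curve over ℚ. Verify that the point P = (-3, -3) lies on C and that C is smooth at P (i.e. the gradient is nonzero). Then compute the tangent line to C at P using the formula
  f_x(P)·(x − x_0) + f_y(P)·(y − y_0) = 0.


Tangent line at P: 56*x - 8*y + 144 = 0.

Step 1: f(-3, -3) = 0, so P lies on C.
Step 2: partial derivatives
  f_x(x, y) = 4*x*y - 4*x + y**2 - 1, f_y(x, y) = 2*x**2 + 2*x*y - 6*y**2 - 4*y - 2.
  f_x(P) = 56, f_y(P) = -8 (gradient nonzero, so P is smooth).
Step 3: tangent line at P: 56·(x − -3) + -8·(y − -3) = 0.
Expanding: 56*x - 8*y + 144 = 0.


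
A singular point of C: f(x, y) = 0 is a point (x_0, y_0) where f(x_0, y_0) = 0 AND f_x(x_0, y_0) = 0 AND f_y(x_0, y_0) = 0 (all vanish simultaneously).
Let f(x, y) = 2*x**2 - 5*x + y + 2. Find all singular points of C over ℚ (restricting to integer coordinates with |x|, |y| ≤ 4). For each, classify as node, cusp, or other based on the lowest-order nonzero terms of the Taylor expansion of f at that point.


No singular points in the scanned grid; C is smooth there.

Compute partial derivatives:
  f_x = 4*x - 5.
  f_y = 1.
f_y = 1 is a nonzero constant, so f_y never vanishes: no point (x, y) can satisfy f = f_x = f_y = 0. In particular no (x, y) ∈ {−4, ..., 4}² is singular; the curve is smooth.


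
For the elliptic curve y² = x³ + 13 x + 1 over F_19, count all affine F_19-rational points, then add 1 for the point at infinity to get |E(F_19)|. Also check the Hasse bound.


Affine points = {(0, 1), (0, 18), (2, 4), (2, 15), (5, 1), (5, 18), (7, 6), (7, 13), (8, 3), (8, 16), (9, 7), (9, 12), (12, 2), (12, 17), (13, 7), (13, 12), (14, 1), (14, 18), (16, 7), (16, 12), (17, 9), (17, 10), (18, 5), (18, 14)}; affine count = 24; |E(F_19)| = 25.

Discriminant check: Δ ∝ 4a³ + 27b² = 4·13³ + 27·1² = 4·2197 + 27·1 ≡ 18 (mod 19). Nonzero ⇒ E is nonsingular.
For each x ∈ F_19, compute rhs = x³ + 13·x + 1 mod 19, then count y ∈ F_19 with y² ≡ rhs.
  x = 0: rhs = 1, matching y values: 1, 18 (2 points).
  x = 1: rhs = 15, matching y values: none (0 points).
  x = 2: rhs = 16, matching y values: 4, 15 (2 points).
  x = 3: rhs = 10, matching y values: none (0 points).
  x = 4: rhs = 3, matching y values: none (0 points).
  x = 5: rhs = 1, matching y values: 1, 18 (2 points).
  x = 6: rhs = 10, matching y values: none (0 points).
  x = 7: rhs = 17, matching y values: 6, 13 (2 points).
  x = 8: rhs = 9, matching y values: 3, 16 (2 points).
  x = 9: rhs = 11, matching y values: 7, 12 (2 points).
  x = 10: rhs = 10, matching y values: none (0 points).
  x = 11: rhs = 12, matching y values: none (0 points).
  x = 12: rhs = 4, matching y values: 2, 17 (2 points).
  x = 13: rhs = 11, matching y values: 7, 12 (2 points).
  x = 14: rhs = 1, matching y values: 1, 18 (2 points).
  x = 15: rhs = 18, matching y values: none (0 points).
  x = 16: rhs = 11, matching y values: 7, 12 (2 points).
  x = 17: rhs = 5, matching y values: 9, 10 (2 points).
  x = 18: rhs = 6, matching y values: 5, 14 (2 points).
Total affine count: 24.
Full point count |E(F_19)| = 24 + 1 = 25.
Hasse bound: |25 − (19+1)| = |5| = 5 ≤ 2√19 ≈ 8.7178 ✓.


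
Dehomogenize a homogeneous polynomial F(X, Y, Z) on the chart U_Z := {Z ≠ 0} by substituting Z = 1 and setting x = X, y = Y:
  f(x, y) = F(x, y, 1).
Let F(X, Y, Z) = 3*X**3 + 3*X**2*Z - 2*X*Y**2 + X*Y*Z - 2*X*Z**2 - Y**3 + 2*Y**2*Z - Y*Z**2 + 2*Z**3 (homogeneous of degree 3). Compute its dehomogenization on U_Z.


f(x, y) = 3*x**3 + 3*x**2 - 2*x*y**2 + x*y - 2*x - y**3 + 2*y**2 - y + 2

On U_Z we set Z = 1. Each monomial c·X^i·Y^j·Z^k in F becomes c·x^i·y^j·1^k = c·x^i·y^j.
Substituting Z = 1: F(X, Y, 1) = 3*x**3 + 3*x**2 - 2*x*y**2 + x*y - 2*x - y**3 + 2*y**2 - y + 2.
Note: deg(f) ≤ deg(F) = 3; strict inequality happens when F is divisible by Z (lost terms).


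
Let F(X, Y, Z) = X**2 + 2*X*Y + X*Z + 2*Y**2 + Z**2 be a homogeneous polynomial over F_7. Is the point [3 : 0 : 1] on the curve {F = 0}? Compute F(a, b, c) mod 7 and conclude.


F(3,0,1) ≡ 6 (mod 7); P is NOT on the curve.

Evaluate F(3, 0, 1) term-by-term (mod 7).
  X**2 ↦ 1·9·1·1 = 9
  2*X*Y ↦ 2·3·0·1 = 0
  X*Z ↦ 1·3·1·1 = 3
  2*Y**2 ↦ 2·1·0·1 = 0
  Z**2 ↦ 1·1·1·1 = 1
Sum: F(3, 0, 1) = (9) + (0) + (3) + (0) + (1) = 13.
Reducing mod 7: 13 ≡ 6 (mod 7).
Since F(a, b, c) ≡ 6 ≠ 0 (mod 7), P does NOT lie on the curve.


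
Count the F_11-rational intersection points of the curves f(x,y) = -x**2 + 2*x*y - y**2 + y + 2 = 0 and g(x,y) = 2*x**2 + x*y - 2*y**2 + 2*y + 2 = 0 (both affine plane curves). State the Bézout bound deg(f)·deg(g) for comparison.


Common zeros: {(4, 7), (10, 3)}; count = 2; Bézout bound = 4.

deg(f) = 2, deg(g) = 2, so Bézout bound = 4.
Scan x ∈ F_11. For each x, list the y ∈ F_11 with f(x, y) ≡ 0 and those with g(x, y) ≡ 0 (mod 11); the common zeros in that column are the intersection.
  x = 0: f ≡ 0 at y ∈ {2, 10}; g ≡ 0 at y ∈ {4, 8}; common: ∅.
  x = 1: f ≡ 0 at y ∈ ∅; g ≡ 0 at y ∈ ∅; common: ∅.
  x = 2: f ≡ 0 at y ∈ ∅; g ≡ 0 at y ∈ ∅; common: ∅.
  x = 3: f ≡ 0 at y ∈ ∅; g ≡ 0 at y ∈ {2, 6}; common: ∅.
  x = 4: f ≡ 0 at y ∈ {2, 7}; g ≡ 0 at y ∈ {7}; common: {7}.
  x = 5: f ≡ 0 at y ∈ ∅; g ≡ 0 at y ∈ {3, 6}; common: ∅.
  x = 6: f ≡ 0 at y ∈ {1}; g ≡ 0 at y ∈ ∅; common: ∅.
  x = 7: f ≡ 0 at y ∈ {1, 3}; g ≡ 0 at y ∈ {2, 8}; common: ∅.
  x = 8: f ≡ 0 at y ∈ ∅; g ≡ 0 at y ∈ ∅; common: ∅.
  x = 9: f ≡ 0 at y ∈ {9, 10}; g ≡ 0 at y ∈ {4, 7}; common: ∅.
  x = 10: f ≡ 0 at y ∈ {3, 7}; g ≡ 0 at y ∈ {3}; common: {3}.
Collecting: common zeros = {(4, 7), (10, 3)}, so the count is 2.
Comparison with the Bézout bound: 2 ≤ 4 = deg(f)·deg(g), as expected for curves with no common component (the affine F_11-count falls short of the bound because intersections may lie at infinity, over extension fields, or carry multiplicity).


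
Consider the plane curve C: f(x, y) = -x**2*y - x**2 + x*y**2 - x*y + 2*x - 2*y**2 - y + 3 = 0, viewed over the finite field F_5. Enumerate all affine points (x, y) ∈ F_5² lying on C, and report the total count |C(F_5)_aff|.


Affine F_5-points: {(0, 1), (1, 1), (2, 4), (3, 0), (3, 3), (4, 0), (4, 3)}; count = 7.

For each of the 25 pairs (x, y) ∈ F_5², evaluate f(x, y) mod 5. Record the zeros.
  x = 0: [0↦3, 1↦0, 2↦3, 3↦2, 4↦2]  zeros at y ∈ {1}
  x = 1: [0↦4, 1↦0, 2↦4, 3↦1, 4↦1]  zeros at y ∈ {1}
  x = 2: [0↦3, 1↦1, 2↦4, 3↦2, 4↦0]  zeros at y ∈ {4}
  x = 3: [0↦0, 1↦3, 2↦3, 3↦0, 4↦4]  zeros at y ∈ {0, 3}
  x = 4: [0↦0, 1↦1, 2↦1, 3↦0, 4↦3]  zeros at y ∈ {0, 3}
Collecting zeros: affine points = {(0, 1), (1, 1), (2, 4), (3, 0), (3, 3), (4, 0), (4, 3)}.
Total count |C(F_5)_aff| = 7.


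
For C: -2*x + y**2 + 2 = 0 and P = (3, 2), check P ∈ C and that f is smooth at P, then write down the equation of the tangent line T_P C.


Tangent line at P: -2*x + 4*y - 2 = 0.

Step 1: f(3, 2) = 0, so P lies on C.
Step 2: partial derivatives
  f_x(x, y) = -2, f_y(x, y) = 2*y.
  f_x(P) = -2, f_y(P) = 4 (gradient nonzero, so P is smooth).
Step 3: tangent line at P: -2·(x − 3) + 4·(y − 2) = 0.
Expanding: -2*x + 4*y - 2 = 0.


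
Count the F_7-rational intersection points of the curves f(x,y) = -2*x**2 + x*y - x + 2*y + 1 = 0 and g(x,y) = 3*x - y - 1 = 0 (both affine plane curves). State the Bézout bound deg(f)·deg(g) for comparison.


Common zeros: ∅; count = 0; Bézout bound = 2.

deg(f) = 2, deg(g) = 1, so Bézout bound = 2.
Scan x ∈ F_7. For each x, list the y ∈ F_7 with f(x, y) ≡ 0 and those with g(x, y) ≡ 0 (mod 7); the common zeros in that column are the intersection.
  x = 0: f ≡ 0 at y ∈ {3}; g ≡ 0 at y ∈ {6}; common: ∅.
  x = 1: f ≡ 0 at y ∈ {3}; g ≡ 0 at y ∈ {2}; common: ∅.
  x = 2: f ≡ 0 at y ∈ {4}; g ≡ 0 at y ∈ {5}; common: ∅.
  x = 3: f ≡ 0 at y ∈ {4}; g ≡ 0 at y ∈ {1}; common: ∅.
  x = 4: f ≡ 0 at y ∈ {0}; g ≡ 0 at y ∈ {4}; common: ∅.
  x = 5: f ≡ 0 at y ∈ ∅; g ≡ 0 at y ∈ {0}; common: ∅.
  x = 6: f ≡ 0 at y ∈ {0}; g ≡ 0 at y ∈ {3}; common: ∅.
Collecting: common zeros = ∅, so the count is 0.
Comparison with the Bézout bound: 0 ≤ 2 = deg(f)·deg(g), as expected for curves with no common component (the affine F_7-count falls short of the bound because intersections may lie at infinity, over extension fields, or carry multiplicity).


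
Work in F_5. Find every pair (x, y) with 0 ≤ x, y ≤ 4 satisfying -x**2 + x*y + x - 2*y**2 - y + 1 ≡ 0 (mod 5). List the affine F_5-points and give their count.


Affine F_5-points: {(0, 3), (0, 4), (3, 0), (3, 1), (4, 1), (4, 3)}; count = 6.

For each of the 25 pairs (x, y) ∈ F_5², evaluate f(x, y) mod 5. Record the zeros.
  x = 0: [0↦1, 1↦3, 2↦1, 3↦0, 4↦0]  zeros at y ∈ {3, 4}
  x = 1: [0↦1, 1↦4, 2↦3, 3↦3, 4↦4]  zeros at y ∈ ∅
  x = 2: [0↦4, 1↦3, 2↦3, 3↦4, 4↦1]  zeros at y ∈ ∅
  x = 3: [0↦0, 1↦0, 2↦1, 3↦3, 4↦1]  zeros at y ∈ {0, 1}
  x = 4: [0↦4, 1↦0, 2↦2, 3↦0, 4↦4]  zeros at y ∈ {1, 3}
Collecting zeros: affine points = {(0, 3), (0, 4), (3, 0), (3, 1), (4, 1), (4, 3)}.
Total count |C(F_5)_aff| = 6.


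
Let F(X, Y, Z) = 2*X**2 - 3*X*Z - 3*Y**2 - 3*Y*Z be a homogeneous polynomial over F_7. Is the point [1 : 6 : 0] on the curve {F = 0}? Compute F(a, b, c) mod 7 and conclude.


F(1,6,0) ≡ 6 (mod 7); P is NOT on the curve.

Evaluate F(1, 6, 0) term-by-term (mod 7).
  2*X**2 ↦ 2·1·1·1 = 2
  -3*X*Z ↦ -3·1·1·0 = 0
  -3*Y**2 ↦ -3·1·36·1 = -108
  -3*Y*Z ↦ -3·1·6·0 = 0
Sum: F(1, 6, 0) = (2) + (0) + (-108) + (0) = -106.
Reducing mod 7: -106 ≡ 6 (mod 7).
Since F(a, b, c) ≡ 6 ≠ 0 (mod 7), P does NOT lie on the curve.


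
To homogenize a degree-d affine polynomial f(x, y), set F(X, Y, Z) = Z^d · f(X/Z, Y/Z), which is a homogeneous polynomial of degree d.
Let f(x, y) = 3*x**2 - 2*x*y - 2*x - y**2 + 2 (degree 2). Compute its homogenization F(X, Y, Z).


F(X, Y, Z) = 3*X**2 - 2*X*Y - 2*X*Z - Y**2 + 2*Z**2

deg(f) = 2.
Substitute x = X/Z, y = Y/Z into f, then multiply by Z^2.
  monomial 3·x^2·y^0 ↦ 3·X^2·Y^0·Z^0.
  monomial -2·x^1·y^1 ↦ -2·X^1·Y^1·Z^0.
  monomial -2·x^1·y^0 ↦ -2·X^1·Y^0·Z^1.
  monomial -1·x^0·y^2 ↦ -1·X^0·Y^2·Z^0.
  monomial 2·x^0·y^0 ↦ 2·X^0·Y^0·Z^2.
Collecting: F(X, Y, Z) = 3*X**2 - 2*X*Y - 2*X*Z - Y**2 + 2*Z**2.


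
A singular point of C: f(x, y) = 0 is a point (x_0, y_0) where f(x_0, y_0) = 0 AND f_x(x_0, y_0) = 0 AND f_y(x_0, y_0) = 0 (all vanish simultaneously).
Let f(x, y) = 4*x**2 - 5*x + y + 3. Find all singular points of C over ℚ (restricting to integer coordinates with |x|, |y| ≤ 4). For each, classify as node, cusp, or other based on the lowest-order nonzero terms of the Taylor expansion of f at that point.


No singular points in the scanned grid; C is smooth there.

Compute partial derivatives:
  f_x = 8*x - 5.
  f_y = 1.
f_y = 1 is a nonzero constant, so f_y never vanishes: no point (x, y) can satisfy f = f_x = f_y = 0. In particular no (x, y) ∈ {−4, ..., 4}² is singular; the curve is smooth.


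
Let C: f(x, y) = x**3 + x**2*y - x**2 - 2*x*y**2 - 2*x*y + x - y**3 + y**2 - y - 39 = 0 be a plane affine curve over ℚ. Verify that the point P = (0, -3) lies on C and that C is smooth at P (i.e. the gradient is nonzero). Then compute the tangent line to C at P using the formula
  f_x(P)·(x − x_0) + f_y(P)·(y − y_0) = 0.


Tangent line at P: -11*x - 34*y - 102 = 0.

Step 1: f(0, -3) = 0, so P lies on C.
Step 2: partial derivatives
  f_x(x, y) = 3*x**2 + 2*x*y - 2*x - 2*y**2 - 2*y + 1, f_y(x, y) = x**2 - 4*x*y - 2*x - 3*y**2 + 2*y - 1.
  f_x(P) = -11, f_y(P) = -34 (gradient nonzero, so P is smooth).
Step 3: tangent line at P: -11·(x − 0) + -34·(y − -3) = 0.
Expanding: -11*x - 34*y - 102 = 0.
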